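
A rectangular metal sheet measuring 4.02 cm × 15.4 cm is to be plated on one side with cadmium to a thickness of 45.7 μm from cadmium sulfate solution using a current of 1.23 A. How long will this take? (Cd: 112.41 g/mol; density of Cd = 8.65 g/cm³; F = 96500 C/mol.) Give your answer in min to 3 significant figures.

Plated area = 4.02 × 15.4 = 61.91 cm²
Volume = 61.91 × 45.7×10⁻⁴ cm = 0.2829 cm³
m(Cd) = 0.2829 × 8.65 = 2.447 g
n(Cd) = 2.447 / 112.41 = 0.02177 mol; n(e⁻) = 2 × 0.02177 = 0.04354 mol
Q = 0.04354 × 96500 = 4202 C
t = 4202 / 1.23 = 3416 s = 56.9 min

56.9 min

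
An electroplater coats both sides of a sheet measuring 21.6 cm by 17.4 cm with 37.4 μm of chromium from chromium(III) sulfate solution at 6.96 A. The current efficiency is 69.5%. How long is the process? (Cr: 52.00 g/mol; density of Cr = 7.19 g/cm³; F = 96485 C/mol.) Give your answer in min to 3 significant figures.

388 min

Plated area = 2 × 21.6 × 17.4 = 751.7 cm²
Volume = 751.7 × 37.4×10⁻⁴ cm = 2.811 cm³
m(Cr) = 2.811 × 7.19 = 20.21 g
n(Cr) = 20.21 / 52.00 = 0.3887 mol; n(e⁻) = 3 × 0.3887 = 1.166 mol
Q = 1.166 × 96485 / 0.695 = 1.619×10^5 C
t = 1.619×10^5 / 6.96 = 23260 s = 388 min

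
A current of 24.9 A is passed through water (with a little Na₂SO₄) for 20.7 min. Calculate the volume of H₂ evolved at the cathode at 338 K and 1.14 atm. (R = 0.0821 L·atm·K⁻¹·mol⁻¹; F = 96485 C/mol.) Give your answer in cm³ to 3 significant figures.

Q = It = 24.9 × 1242 = 30930 C
Moles of electrons = 30930 / 96485 = 0.3206 mol
2H⁺ + 2e⁻ → H₂, so n(H₂) = 0.3206 / 2 = 0.1603 mol
V = nRT/P = 0.1603 × 0.0821 × 338 / 1.14 = 3.902 L
= 3900 cm³

3900 cm³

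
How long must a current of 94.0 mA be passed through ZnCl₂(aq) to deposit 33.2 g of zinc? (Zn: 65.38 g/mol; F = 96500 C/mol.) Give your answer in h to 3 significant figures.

290 h

n(Zn) = 33.2 / 65.38 = 0.5078 mol
Zn²⁺ + 2e⁻ → Zn, so n(e⁻) = 2 × 0.5078 = 1.016 mol
Q = 1.016 × 96500 = 98040 C
t = Q / I = 98040 / 0.0940 = 1.043×10^6 s = 290 h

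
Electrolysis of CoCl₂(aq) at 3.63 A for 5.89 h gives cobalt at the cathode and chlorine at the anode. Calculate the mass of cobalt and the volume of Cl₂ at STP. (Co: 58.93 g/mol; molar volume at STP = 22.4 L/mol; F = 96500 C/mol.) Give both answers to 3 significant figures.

Q = 3.63 × 21204 = 76970 C; n(e⁻) = 76970 / 96500 = 0.7976 mol
Cathode: Co²⁺ + 2e⁻ → Co → n(Co) = 0.7976/2 = 0.3988 mol → 23.5 g
Anode: 2Cl⁻ → Cl₂ + 2e⁻ → n(Cl₂) = 0.7976/2 = 0.3988 mol → 8.93 L

23.5 g Co; 8.93 L Cl₂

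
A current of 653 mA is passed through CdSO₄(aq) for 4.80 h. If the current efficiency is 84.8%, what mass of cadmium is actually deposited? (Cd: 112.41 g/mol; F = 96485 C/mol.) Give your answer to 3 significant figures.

Q = 0.653 × 17280 = 11280 C
n(e⁻) = 11280 / 96485 = 0.1169 mol
Cd²⁺ + 2e⁻ → Cd, so theoretical m(Cd) = 0.05845 × 112.41 = 6.570 g
Actual mass = 84.8% × 6.570 = 5.57 g

5.57 g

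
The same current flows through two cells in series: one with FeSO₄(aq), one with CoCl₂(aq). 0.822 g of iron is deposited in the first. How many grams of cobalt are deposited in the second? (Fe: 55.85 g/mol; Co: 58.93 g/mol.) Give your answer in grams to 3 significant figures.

0.867 g

n(Fe) = 0.822 / 55.85 = 0.01472 mol
Fe²⁺ + 2e⁻ → Fe, so n(e⁻) = 2 × 0.01472 = 0.02944 mol
The cells are in series, so the same charge (and hence the same n(e⁻) = 0.02944 mol) passes through both.
Co²⁺ + 2e⁻ → Co, so n(Co) = 0.02944 / 2 = 0.01472 mol
m(Co) = 0.01472 × 58.93 = 0.867 g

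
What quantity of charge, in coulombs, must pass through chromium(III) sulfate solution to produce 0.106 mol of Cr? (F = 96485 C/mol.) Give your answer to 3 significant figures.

30700 C

Cr³⁺ + 3e⁻ → Cr, so n(e⁻) = 3 × 0.106 = 0.3180 mol
Q = 0.3180 × 96485 = 30680 C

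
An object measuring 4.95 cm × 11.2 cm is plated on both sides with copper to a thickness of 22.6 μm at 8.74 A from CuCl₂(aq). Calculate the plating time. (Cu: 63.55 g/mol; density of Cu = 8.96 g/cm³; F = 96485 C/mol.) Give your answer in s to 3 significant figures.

780 s

Plated area = 2 × 4.95 × 11.2 = 110.9 cm²
Volume = 110.9 × 22.6×10⁻⁴ cm = 0.2506 cm³
m(Cu) = 0.2506 × 8.96 = 2.245 g
n(Cu) = 2.245 / 63.55 = 0.03533 mol; n(e⁻) = 2 × 0.03533 = 0.07066 mol
Q = 0.07066 × 96485 = 6818 C
t = 6818 / 8.74 = 780.1 s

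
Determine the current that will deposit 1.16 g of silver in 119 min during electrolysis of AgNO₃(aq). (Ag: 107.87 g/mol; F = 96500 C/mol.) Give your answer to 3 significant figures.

0.145 A

n(Ag) = 1.16 / 107.87 = 0.01075 mol
Ag⁺ + e⁻ → Ag, so n(e⁻) = 0.01075 mol
Q = 0.01075 × 96500 = 1037 C
I = Q / t = 1037 / 7140 s = 0.145 A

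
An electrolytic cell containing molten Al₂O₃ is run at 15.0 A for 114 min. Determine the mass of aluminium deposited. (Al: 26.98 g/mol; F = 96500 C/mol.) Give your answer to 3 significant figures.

9.56 g

Charge passed = 15.0 × 6840 = 1.026×10^5 C
Moles of electrons = 1.026×10^5 / 96500 = 1.063 mol
Al³⁺ + 3e⁻ → Al, so n(Al) = 1.063 / 3 = 0.3543 mol
m = 0.3543 × 26.98 = 9.56 g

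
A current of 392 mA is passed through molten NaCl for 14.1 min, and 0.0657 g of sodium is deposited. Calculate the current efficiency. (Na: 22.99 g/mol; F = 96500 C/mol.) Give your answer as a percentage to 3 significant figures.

Q = 0.392 × 846 = 331.6 C
n(e⁻) = 331.6 / 96500 = 0.003436 mol
Na⁺ + e⁻ → Na, so theoretical n(Na) = 0.003436 mol → 0.07899 g
Efficiency = 0.0657 / 0.07899 = 0.8318 = 83.2%

83.2%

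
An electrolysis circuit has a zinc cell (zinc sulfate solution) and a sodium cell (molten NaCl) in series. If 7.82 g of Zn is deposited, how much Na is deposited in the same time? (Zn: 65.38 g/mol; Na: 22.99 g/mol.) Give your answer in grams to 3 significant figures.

n(Zn) = 7.82 / 65.38 = 0.1196 mol
Zn²⁺ + 2e⁻ → Zn, so n(e⁻) = 2 × 0.1196 = 0.2392 mol
Since the cells are in series, n(e⁻) in the Na cell is also 0.2392 mol.
Na⁺ + e⁻ → Na, so n(Na) = 0.2392 mol
m(Na) = 0.2392 × 22.99 = 5.50 g

5.50 g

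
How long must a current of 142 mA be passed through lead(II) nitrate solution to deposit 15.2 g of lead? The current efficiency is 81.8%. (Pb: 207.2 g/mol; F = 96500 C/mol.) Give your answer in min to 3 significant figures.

2030 min

n(Pb) = 15.2 / 207.2 = 0.07336 mol
Pb²⁺ + 2e⁻ → Pb, so n(e⁻) = 2 × 0.07336 = 0.1467 mol
Q = 0.1467 × 96500 / 0.818 = 17310 C
t = Q / I = 17310 / 0.142 = 1.219×10^5 s = 2030 min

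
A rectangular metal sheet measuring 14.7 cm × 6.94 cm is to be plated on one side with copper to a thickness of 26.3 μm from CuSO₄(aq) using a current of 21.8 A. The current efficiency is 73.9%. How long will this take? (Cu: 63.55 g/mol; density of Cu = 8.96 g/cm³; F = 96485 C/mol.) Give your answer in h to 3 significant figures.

0.126 h

Plated area = 14.7 × 6.94 = 102.0 cm²
Volume = 102.0 × 26.3×10⁻⁴ cm = 0.2683 cm³
m(Cu) = 0.2683 × 8.96 = 2.404 g
n(Cu) = 2.404 / 63.55 = 0.03783 mol; n(e⁻) = 2 × 0.03783 = 0.07566 mol
Q = 0.07566 × 96485 / 0.739 = 9878 C
t = 9878 / 21.8 = 453.1 s = 0.126 h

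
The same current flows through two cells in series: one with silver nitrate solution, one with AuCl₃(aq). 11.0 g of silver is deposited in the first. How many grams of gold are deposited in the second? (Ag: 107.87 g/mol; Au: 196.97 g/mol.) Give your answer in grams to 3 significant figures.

n(Ag) = 11.0 / 107.87 = 0.1020 mol
Ag⁺ + e⁻ → Ag, so n(e⁻) = 0.1020 mol
The cells are in series, so the same charge (and hence the same n(e⁻) = 0.1020 mol) passes through both.
Au³⁺ + 3e⁻ → Au, so n(Au) = 0.1020 / 3 = 0.03400 mol
m(Au) = 0.03400 × 196.97 = 6.70 g

6.70 g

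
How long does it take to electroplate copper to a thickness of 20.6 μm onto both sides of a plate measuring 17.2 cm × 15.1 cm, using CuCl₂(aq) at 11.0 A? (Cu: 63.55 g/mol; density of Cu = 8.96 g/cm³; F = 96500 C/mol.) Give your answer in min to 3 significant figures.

Plated area = 2 × 17.2 × 15.1 = 519.4 cm²
Volume = 519.4 × 20.6×10⁻⁴ cm = 1.070 cm³
m(Cu) = 1.070 × 8.96 = 9.587 g
n(Cu) = 9.587 / 63.55 = 0.1509 mol; n(e⁻) = 2 × 0.1509 = 0.3018 mol
Q = 0.3018 × 96500 = 29120 C
t = 29120 / 11.0 = 2647 s = 44.1 min

44.1 min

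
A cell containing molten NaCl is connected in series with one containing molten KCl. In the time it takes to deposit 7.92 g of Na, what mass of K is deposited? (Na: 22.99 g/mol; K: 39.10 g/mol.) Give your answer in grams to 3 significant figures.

13.5 g

n(Na) = 7.92 / 22.99 = 0.3445 mol
Na⁺ + e⁻ → Na, so n(e⁻) = 0.3445 mol
In series, the same 0.3445 mol of electrons flows through the second cell.
K⁺ + e⁻ → K, so n(K) = 0.3445 mol
m(K) = 0.3445 × 39.10 = 13.5 g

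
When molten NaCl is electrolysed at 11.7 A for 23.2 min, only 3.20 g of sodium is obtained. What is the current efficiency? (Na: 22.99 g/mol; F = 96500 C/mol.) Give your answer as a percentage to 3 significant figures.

82.5%

Q = 11.7 × 1392 = 16290 C
n(e⁻) = 16290 / 96500 = 0.1688 mol
Na⁺ + e⁻ → Na, so theoretical n(Na) = 0.1688 mol → 3.881 g
Efficiency = 3.20 / 3.881 = 0.8245 = 82.5%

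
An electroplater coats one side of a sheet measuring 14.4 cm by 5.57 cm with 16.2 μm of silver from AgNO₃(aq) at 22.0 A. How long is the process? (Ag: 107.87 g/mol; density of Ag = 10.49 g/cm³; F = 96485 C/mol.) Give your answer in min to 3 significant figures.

0.924 min

Plated area = 14.4 × 5.57 = 80.21 cm²
Volume = 80.21 × 16.2×10⁻⁴ cm = 0.1299 cm³
m(Ag) = 0.1299 × 10.49 = 1.363 g
n(Ag) = 1.363 / 107.87 = 0.01264 mol; n(e⁻) = 0.01264 mol
Q = 0.01264 × 96485 = 1220 C
t = 1220 / 22.0 = 55.45 s = 0.924 min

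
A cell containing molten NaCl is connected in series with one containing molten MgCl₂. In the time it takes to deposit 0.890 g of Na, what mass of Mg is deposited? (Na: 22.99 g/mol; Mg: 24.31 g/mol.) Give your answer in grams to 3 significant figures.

n(Na) = 0.890 / 22.99 = 0.03871 mol
Na⁺ + e⁻ → Na, so n(e⁻) = 0.03871 mol
Same current for the same time ⇒ same n(e⁻) = 0.03871 mol in both cells.
Mg²⁺ + 2e⁻ → Mg, so n(Mg) = 0.03871 / 2 = 0.01936 mol
m(Mg) = 0.01936 × 24.31 = 0.471 g

0.471 g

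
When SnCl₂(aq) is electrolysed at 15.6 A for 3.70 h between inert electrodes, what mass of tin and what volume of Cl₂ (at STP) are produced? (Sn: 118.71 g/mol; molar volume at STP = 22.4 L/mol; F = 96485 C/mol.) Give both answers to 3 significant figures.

Q = 15.6 × 13320 = 2.078×10^5 C; n(e⁻) = 2.078×10^5 / 96485 = 2.154 mol
Cathode: Sn²⁺ + 2e⁻ → Sn → n(Sn) = 2.154/2 = 1.077 mol → 128 g
Anode: 2Cl⁻ → Cl₂ + 2e⁻ → n(Cl₂) = 2.154/2 = 1.077 mol → 24.1 L

128 g Sn; 24.1 L Cl₂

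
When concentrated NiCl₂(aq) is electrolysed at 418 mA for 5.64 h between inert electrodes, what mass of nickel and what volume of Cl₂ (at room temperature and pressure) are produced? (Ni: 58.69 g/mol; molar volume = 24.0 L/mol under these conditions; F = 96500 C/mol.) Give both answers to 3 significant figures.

Q = 0.418 × 20304 = 8487 C; n(e⁻) = 8487 / 96500 = 0.08795 mol
Cathode: Ni²⁺ + 2e⁻ → Ni → n(Ni) = 0.08795/2 = 0.04398 mol → 2.58 g
Anode: 2Cl⁻ → Cl₂ + 2e⁻ → n(Cl₂) = 0.08795/2 = 0.04398 mol → 1.06 L

2.58 g Ni; 1.06 L Cl₂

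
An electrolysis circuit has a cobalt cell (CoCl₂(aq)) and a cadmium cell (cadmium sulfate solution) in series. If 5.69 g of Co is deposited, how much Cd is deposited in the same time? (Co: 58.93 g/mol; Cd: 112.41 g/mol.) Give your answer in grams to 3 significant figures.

10.9 g

n(Co) = 5.69 / 58.93 = 0.09656 mol
Co²⁺ + 2e⁻ → Co, so n(e⁻) = 2 × 0.09656 = 0.1931 mol
In series, the same 0.1931 mol of electrons flows through the second cell.
Cd²⁺ + 2e⁻ → Cd, so n(Cd) = 0.1931 / 2 = 0.09655 mol
m(Cd) = 0.09655 × 112.41 = 10.9 g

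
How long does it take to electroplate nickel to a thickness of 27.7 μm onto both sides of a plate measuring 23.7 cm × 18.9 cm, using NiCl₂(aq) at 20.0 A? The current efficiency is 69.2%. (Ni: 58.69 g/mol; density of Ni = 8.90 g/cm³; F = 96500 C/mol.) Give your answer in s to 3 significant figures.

Plated area = 2 × 23.7 × 18.9 = 895.9 cm²
Volume = 895.9 × 27.7×10⁻⁴ cm = 2.482 cm³
m(Ni) = 2.482 × 8.90 = 22.09 g
n(Ni) = 22.09 / 58.69 = 0.3764 mol; n(e⁻) = 2 × 0.3764 = 0.7528 mol
Q = 0.7528 × 96500 / 0.692 = 1.050×10^5 C
t = 1.050×10^5 / 20.0 = 5250 s

5250 s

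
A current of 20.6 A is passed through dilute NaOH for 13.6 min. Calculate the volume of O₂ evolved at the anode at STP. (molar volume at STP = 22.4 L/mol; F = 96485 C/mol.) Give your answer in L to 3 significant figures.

Charge passed = 20.6 × 816 = 16810 C
n(e⁻) = 16810 / 96485 = 0.1742 mol
2H₂O → O₂ + 4H⁺ + 4e⁻, so n(O₂) = 0.1742 / 4 = 0.04355 mol
V = 0.04355 × 22.4 = 0.9755 L

0.976 L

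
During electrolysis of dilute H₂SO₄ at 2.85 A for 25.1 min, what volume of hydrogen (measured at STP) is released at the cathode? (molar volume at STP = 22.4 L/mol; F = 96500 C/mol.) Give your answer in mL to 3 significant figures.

498 mL

Q = It = 2.85 × 1506 = 4292 C
n(e⁻) = Q/F = 4292/96500 = 0.04448 mol
2H⁺ + 2e⁻ → H₂, so n(H₂) = 0.04448 / 2 = 0.02224 mol
V = 0.02224 × 22.4 = 0.4982 L
= 498 mL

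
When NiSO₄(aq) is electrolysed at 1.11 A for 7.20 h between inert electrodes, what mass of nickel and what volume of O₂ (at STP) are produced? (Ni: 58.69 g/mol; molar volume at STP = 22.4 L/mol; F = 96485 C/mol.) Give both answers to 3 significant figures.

8.75 g Ni; 1.67 L O₂

Q = 1.11 × 25920 = 28770 C; n(e⁻) = 28770 / 96485 = 0.2982 mol
Cathode: Ni²⁺ + 2e⁻ → Ni → n(Ni) = 0.2982/2 = 0.1491 mol → 8.75 g
Anode: 2H₂O → O₂ + 4H⁺ + 4e⁻ → n(O₂) = 0.2982/4 = 0.07455 mol → 1.67 L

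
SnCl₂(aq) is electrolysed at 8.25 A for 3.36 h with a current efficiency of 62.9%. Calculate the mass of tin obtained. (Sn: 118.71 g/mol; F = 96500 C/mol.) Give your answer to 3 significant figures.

38.6 g

Q = 8.25 × 12096 = 99790 C
n(e⁻) = 99790 / 96500 = 1.034 mol
Sn²⁺ + 2e⁻ → Sn, so theoretical m(Sn) = 0.5170 × 118.71 = 61.37 g
Actual mass = 62.9% × 61.37 = 38.6 g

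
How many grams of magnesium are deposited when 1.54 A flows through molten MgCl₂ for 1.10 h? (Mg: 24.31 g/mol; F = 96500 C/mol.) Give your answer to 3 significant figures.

0.768 g

Q = 1.54 A × 3960 s = 6098 C
n(e⁻) = Q/F = 6098/96500 = 0.06319 mol
Mg²⁺ + 2e⁻ → Mg, so n(Mg) = 0.06319 / 2 = 0.03160 mol
m = 0.03160 × 24.31 = 0.768 g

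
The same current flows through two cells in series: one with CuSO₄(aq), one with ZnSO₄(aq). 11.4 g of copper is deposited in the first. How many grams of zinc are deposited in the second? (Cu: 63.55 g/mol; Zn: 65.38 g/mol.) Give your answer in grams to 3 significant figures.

11.7 g

n(Cu) = 11.4 / 63.55 = 0.1794 mol
Cu²⁺ + 2e⁻ → Cu, so n(e⁻) = 2 × 0.1794 = 0.3588 mol
Same current for the same time ⇒ same n(e⁻) = 0.3588 mol in both cells.
Zn²⁺ + 2e⁻ → Zn, so n(Zn) = 0.3588 / 2 = 0.1794 mol
m(Zn) = 0.1794 × 65.38 = 11.7 g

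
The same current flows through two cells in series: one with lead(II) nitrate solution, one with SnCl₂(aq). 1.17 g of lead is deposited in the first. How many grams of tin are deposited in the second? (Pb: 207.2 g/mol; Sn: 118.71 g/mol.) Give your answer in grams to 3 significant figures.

n(Pb) = 1.17 / 207.2 = 0.005647 mol
Pb²⁺ + 2e⁻ → Pb, so n(e⁻) = 2 × 0.005647 = 0.01129 mol
Since the cells are in series, n(e⁻) in the Sn cell is also 0.01129 mol.
Sn²⁺ + 2e⁻ → Sn, so n(Sn) = 0.01129 / 2 = 0.005645 mol
m(Sn) = 0.005645 × 118.71 = 0.670 g

0.670 g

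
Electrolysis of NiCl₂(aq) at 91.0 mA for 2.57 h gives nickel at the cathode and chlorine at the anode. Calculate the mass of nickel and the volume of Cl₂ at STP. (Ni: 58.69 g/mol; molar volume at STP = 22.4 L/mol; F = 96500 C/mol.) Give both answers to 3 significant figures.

Q = 0.0910 × 9252 = 841.9 C; n(e⁻) = 841.9 / 96500 = 0.008724 mol
Cathode: Ni²⁺ + 2e⁻ → Ni → n(Ni) = 0.008724/2 = 0.004362 mol → 0.256 g
Anode: 2Cl⁻ → Cl₂ + 2e⁻ → n(Cl₂) = 0.008724/2 = 0.004362 mol → 0.0977 L

0.256 g Ni; 0.0977 L Cl₂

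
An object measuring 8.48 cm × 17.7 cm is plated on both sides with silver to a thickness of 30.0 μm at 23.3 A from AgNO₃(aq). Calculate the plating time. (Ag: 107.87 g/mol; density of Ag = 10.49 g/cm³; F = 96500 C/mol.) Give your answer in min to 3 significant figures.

Plated area = 2 × 8.48 × 17.7 = 300.2 cm²
Volume = 300.2 × 30.0×10⁻⁴ cm = 0.9006 cm³
m(Ag) = 0.9006 × 10.49 = 9.447 g
n(Ag) = 9.447 / 107.87 = 0.08758 mol; n(e⁻) = 0.08758 mol
Q = 0.08758 × 96500 = 8451 C
t = 8451 / 23.3 = 362.7 s = 6.05 min

6.05 min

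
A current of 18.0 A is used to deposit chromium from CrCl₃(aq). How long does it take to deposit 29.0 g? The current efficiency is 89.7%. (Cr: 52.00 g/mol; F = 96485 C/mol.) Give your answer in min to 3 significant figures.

n(Cr) = 29.0 / 52.00 = 0.5577 mol
Cr³⁺ + 3e⁻ → Cr, so n(e⁻) = 3 × 0.5577 = 1.673 mol
Q = 1.673 × 96485 / 0.897 = 1.800×10^5 C
t = Q / I = 1.800×10^5 / 18.0 = 10000 s = 167 min

167 min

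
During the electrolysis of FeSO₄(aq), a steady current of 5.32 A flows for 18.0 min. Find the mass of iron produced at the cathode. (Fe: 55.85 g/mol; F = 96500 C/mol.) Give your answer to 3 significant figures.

1.66 g

Charge passed = 5.32 × 1080 = 5746 C
Moles of electrons = 5746 / 96500 = 0.05954 mol
Fe²⁺ + 2e⁻ → Fe, so n(Fe) = 0.05954 / 2 = 0.02977 mol
m = 0.02977 × 55.85 = 1.66 g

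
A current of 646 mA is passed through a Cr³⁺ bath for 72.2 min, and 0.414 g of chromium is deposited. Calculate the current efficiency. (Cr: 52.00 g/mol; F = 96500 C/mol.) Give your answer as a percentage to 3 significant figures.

82.4%

Q = 0.646 × 4332 = 2798 C
n(e⁻) = 2798 / 96500 = 0.02899 mol
Cr³⁺ + 3e⁻ → Cr, so theoretical n(Cr) = 0.009663 mol → 0.5025 g
Efficiency = 0.414 / 0.5025 = 0.8239 = 82.4%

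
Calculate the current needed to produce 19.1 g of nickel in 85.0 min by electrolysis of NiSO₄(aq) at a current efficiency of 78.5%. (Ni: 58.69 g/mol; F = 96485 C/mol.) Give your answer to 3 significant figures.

15.7 A

n(Ni) = 19.1 / 58.69 = 0.3254 mol
Ni²⁺ + 2e⁻ → Ni, so n(e⁻) = 2 × 0.3254 = 0.6508 mol
Q = 0.6508 × 96485 / 0.785 = 79990 C
I = Q / t = 79990 / 5100 s = 15.7 A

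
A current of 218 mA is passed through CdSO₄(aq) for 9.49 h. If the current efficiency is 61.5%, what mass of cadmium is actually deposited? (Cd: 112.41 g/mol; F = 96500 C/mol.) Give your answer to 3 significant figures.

2.67 g

Q = 0.218 × 34164 = 7448 C
n(e⁻) = 7448 / 96500 = 0.07718 mol
Cd²⁺ + 2e⁻ → Cd, so theoretical m(Cd) = 0.03859 × 112.41 = 4.338 g
Actual mass = 61.5% × 4.338 = 2.67 g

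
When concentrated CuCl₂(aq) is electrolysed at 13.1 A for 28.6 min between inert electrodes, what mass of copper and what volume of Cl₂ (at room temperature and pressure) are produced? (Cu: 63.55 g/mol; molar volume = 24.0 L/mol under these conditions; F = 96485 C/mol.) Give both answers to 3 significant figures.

7.40 g Cu; 2.80 L Cl₂

Q = 13.1 × 1716 = 22480 C; n(e⁻) = 22480 / 96485 = 0.2330 mol
Cathode: Cu²⁺ + 2e⁻ → Cu → n(Cu) = 0.2330/2 = 0.1165 mol → 7.40 g
Anode: 2Cl⁻ → Cl₂ + 2e⁻ → n(Cl₂) = 0.2330/2 = 0.1165 mol → 2.80 L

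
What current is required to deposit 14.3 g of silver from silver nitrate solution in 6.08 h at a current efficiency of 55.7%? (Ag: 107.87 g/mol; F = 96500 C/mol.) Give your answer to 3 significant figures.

1.05 A

n(Ag) = 14.3 / 107.87 = 0.1326 mol
Ag⁺ + e⁻ → Ag, so n(e⁻) = 0.1326 mol
Q = 0.1326 × 96500 / 0.557 = 22970 C
I = Q / t = 22970 / 21888 s = 1.05 A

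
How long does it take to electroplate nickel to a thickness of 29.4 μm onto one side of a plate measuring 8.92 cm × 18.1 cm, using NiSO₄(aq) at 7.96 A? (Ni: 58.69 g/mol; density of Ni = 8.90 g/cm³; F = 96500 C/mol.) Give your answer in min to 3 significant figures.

29.1 min

Plated area = 8.92 × 18.1 = 161.5 cm²
Volume = 161.5 × 29.4×10⁻⁴ cm = 0.4748 cm³
m(Ni) = 0.4748 × 8.90 = 4.226 g
n(Ni) = 4.226 / 58.69 = 0.07201 mol; n(e⁻) = 2 × 0.07201 = 0.1440 mol
Q = 0.1440 × 96500 = 13900 C
t = 13900 / 7.96 = 1746 s = 29.1 min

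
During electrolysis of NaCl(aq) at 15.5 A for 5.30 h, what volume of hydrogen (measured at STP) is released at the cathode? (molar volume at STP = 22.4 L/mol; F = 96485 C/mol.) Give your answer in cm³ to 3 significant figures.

Charge passed = 15.5 × 19080 = 2.957×10^5 C
Moles of electrons = 2.957×10^5 / 96485 = 3.065 mol
2H⁺ + 2e⁻ → H₂, so n(H₂) = 3.065 / 2 = 1.533 mol
V = 1.533 × 22.4 = 34.34 L
= 34300 cm³

34300 cm³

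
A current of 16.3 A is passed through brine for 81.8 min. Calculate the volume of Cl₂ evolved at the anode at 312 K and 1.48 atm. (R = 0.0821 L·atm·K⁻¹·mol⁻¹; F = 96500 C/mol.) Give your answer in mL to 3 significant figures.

Q = It = 16.3 × 4908 = 80000 C
n(e⁻) = Q/F = 80000/96500 = 0.8290 mol
2Cl⁻ → Cl₂ + 2e⁻, so n(Cl₂) = 0.8290 / 2 = 0.4145 mol
V = nRT/P = 0.4145 × 0.0821 × 312 / 1.48 = 7.174 L
= 7170 mL

7170 mL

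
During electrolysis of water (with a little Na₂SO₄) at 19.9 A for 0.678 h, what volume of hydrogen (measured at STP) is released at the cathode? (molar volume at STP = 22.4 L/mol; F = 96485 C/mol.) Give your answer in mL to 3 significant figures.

Q = 19.9 A × 2440.8 s = 48570 C
Moles of electrons = 48570 / 96485 = 0.5034 mol
2H⁺ + 2e⁻ → H₂, so n(H₂) = 0.5034 / 2 = 0.2517 mol
V = 0.2517 × 22.4 = 5.638 L
= 5640 mL

5640 mL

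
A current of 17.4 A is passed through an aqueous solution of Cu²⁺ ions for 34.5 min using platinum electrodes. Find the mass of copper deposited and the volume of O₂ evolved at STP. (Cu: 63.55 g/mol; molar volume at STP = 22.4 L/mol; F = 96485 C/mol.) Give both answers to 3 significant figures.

Q = 17.4 × 2070 = 36020 C; n(e⁻) = 36020 / 96485 = 0.3733 mol
Cathode: Cu²⁺ + 2e⁻ → Cu → n(Cu) = 0.3733/2 = 0.1867 mol → 11.9 g
Anode: 2H₂O → O₂ + 4H⁺ + 4e⁻ → n(O₂) = 0.3733/4 = 0.09333 mol → 2.09 L

11.9 g Cu; 2.09 L O₂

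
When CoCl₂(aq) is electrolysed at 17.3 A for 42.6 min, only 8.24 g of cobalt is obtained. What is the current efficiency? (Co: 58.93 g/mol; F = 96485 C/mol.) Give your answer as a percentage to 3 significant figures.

61.0%

Q = 17.3 × 2556 = 44220 C
n(e⁻) = 44220 / 96485 = 0.4583 mol
Co²⁺ + 2e⁻ → Co, so theoretical n(Co) = 0.2292 mol → 13.51 g
Efficiency = 8.24 / 13.51 = 0.6099 = 61.0%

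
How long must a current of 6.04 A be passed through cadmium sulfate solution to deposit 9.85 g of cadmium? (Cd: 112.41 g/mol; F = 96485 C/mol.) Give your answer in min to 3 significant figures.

n(Cd) = 9.85 / 112.41 = 0.08763 mol
Cd²⁺ + 2e⁻ → Cd, so n(e⁻) = 2 × 0.08763 = 0.1753 mol
Q = 0.1753 × 96485 = 16910 C
t = Q / I = 16910 / 6.04 = 2800 s = 46.7 min

46.7 min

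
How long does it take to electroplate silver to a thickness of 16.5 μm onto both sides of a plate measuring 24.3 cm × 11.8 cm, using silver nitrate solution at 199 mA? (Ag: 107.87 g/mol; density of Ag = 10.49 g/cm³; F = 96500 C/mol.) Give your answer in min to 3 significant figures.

744 min

Plated area = 2 × 24.3 × 11.8 = 573.5 cm²
Volume = 573.5 × 16.5×10⁻⁴ cm = 0.9463 cm³
m(Ag) = 0.9463 × 10.49 = 9.927 g
n(Ag) = 9.927 / 107.87 = 0.09203 mol; n(e⁻) = 0.09203 mol
Q = 0.09203 × 96500 = 8881 C
t = 8881 / 0.199 = 44630 s = 744 min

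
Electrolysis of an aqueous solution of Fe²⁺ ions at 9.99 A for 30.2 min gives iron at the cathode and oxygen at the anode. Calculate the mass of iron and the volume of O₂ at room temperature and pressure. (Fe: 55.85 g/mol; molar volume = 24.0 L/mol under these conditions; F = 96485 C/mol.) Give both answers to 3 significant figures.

Q = 9.99 × 1812 = 18100 C; n(e⁻) = 18100 / 96485 = 0.1876 mol
Cathode: Fe²⁺ + 2e⁻ → Fe → n(Fe) = 0.1876/2 = 0.09380 mol → 5.24 g
Anode: 2H₂O → O₂ + 4H⁺ + 4e⁻ → n(O₂) = 0.1876/4 = 0.04690 mol → 1.13 L

5.24 g Fe; 1.13 L O₂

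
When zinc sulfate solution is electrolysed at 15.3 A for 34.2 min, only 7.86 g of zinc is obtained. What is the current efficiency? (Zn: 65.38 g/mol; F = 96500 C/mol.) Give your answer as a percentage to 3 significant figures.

Q = 15.3 × 2052 = 31400 C
n(e⁻) = 31400 / 96500 = 0.3254 mol
Zn²⁺ + 2e⁻ → Zn, so theoretical n(Zn) = 0.1627 mol → 10.64 g
Efficiency = 7.86 / 10.64 = 0.7387 = 73.9%

73.9%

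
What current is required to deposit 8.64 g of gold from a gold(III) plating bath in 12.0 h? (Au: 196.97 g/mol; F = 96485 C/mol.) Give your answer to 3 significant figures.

0.294 A

n(Au) = 8.64 / 196.97 = 0.04386 mol
Au³⁺ + 3e⁻ → Au, so n(e⁻) = 3 × 0.04386 = 0.1316 mol
Q = 0.1316 × 96485 = 12700 C
I = Q / t = 12700 / 43200 s = 0.294 A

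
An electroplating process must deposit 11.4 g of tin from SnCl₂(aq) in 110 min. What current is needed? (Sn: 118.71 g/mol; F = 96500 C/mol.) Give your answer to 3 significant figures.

n(Sn) = 11.4 / 118.71 = 0.09603 mol
Sn²⁺ + 2e⁻ → Sn, so n(e⁻) = 2 × 0.09603 = 0.1921 mol
Q = 0.1921 × 96500 = 18540 C
I = Q / t = 18540 / 6600 s = 2.81 A

2.81 A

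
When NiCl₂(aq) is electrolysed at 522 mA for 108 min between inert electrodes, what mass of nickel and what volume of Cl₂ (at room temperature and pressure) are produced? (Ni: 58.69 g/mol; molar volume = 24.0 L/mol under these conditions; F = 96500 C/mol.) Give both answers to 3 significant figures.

Q = 0.522 × 6480 = 3383 C; n(e⁻) = 3383 / 96500 = 0.03506 mol
Cathode: Ni²⁺ + 2e⁻ → Ni → n(Ni) = 0.03506/2 = 0.01753 mol → 1.03 g
Anode: 2Cl⁻ → Cl₂ + 2e⁻ → n(Cl₂) = 0.03506/2 = 0.01753 mol → 0.421 L

1.03 g Ni; 0.421 L Cl₂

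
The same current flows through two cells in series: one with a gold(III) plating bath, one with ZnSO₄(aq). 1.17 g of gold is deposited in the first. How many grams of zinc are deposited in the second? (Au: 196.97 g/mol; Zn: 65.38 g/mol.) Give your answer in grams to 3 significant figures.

0.583 g

n(Au) = 1.17 / 196.97 = 0.005940 mol
Au³⁺ + 3e⁻ → Au, so n(e⁻) = 3 × 0.005940 = 0.01782 mol
The cells are in series, so the same charge (and hence the same n(e⁻) = 0.01782 mol) passes through both.
Zn²⁺ + 2e⁻ → Zn, so n(Zn) = 0.01782 / 2 = 0.008910 mol
m(Zn) = 0.008910 × 65.38 = 0.583 g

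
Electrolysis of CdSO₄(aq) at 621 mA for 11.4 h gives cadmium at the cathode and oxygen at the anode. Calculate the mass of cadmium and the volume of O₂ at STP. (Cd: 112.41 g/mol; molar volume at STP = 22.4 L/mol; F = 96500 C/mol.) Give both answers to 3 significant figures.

Q = 0.621 × 41040 = 25490 C; n(e⁻) = 25490 / 96500 = 0.2641 mol
Cathode: Cd²⁺ + 2e⁻ → Cd → n(Cd) = 0.2641/2 = 0.1321 mol → 14.8 g
Anode: 2H₂O → O₂ + 4H⁺ + 4e⁻ → n(O₂) = 0.2641/4 = 0.06603 mol → 1.48 L

14.8 g Cd; 1.48 L O₂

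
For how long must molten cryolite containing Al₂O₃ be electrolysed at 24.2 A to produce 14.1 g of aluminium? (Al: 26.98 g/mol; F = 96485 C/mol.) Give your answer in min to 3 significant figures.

n(Al) = 14.1 / 26.98 = 0.5226 mol
Al³⁺ + 3e⁻ → Al, so n(e⁻) = 3 × 0.5226 = 1.568 mol
Q = 1.568 × 96485 = 1.513×10^5 C
t = Q / I = 1.513×10^5 / 24.2 = 6252 s = 104 min

104 min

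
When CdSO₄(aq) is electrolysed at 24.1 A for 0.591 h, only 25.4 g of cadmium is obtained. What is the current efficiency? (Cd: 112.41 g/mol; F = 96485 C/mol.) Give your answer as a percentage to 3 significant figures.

85.0%

Q = 24.1 × 2127.6 = 51280 C
n(e⁻) = 51280 / 96485 = 0.5315 mol
Cd²⁺ + 2e⁻ → Cd, so theoretical n(Cd) = 0.2658 mol → 29.88 g
Efficiency = 25.4 / 29.88 = 0.8501 = 85.0%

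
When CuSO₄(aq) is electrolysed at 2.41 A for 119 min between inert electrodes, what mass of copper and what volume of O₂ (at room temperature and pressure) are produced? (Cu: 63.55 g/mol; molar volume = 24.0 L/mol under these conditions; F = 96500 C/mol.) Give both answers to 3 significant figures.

5.67 g Cu; 1.07 L O₂

Q = 2.41 × 7140 = 17210 C; n(e⁻) = 17210 / 96500 = 0.1783 mol
Cathode: Cu²⁺ + 2e⁻ → Cu → n(Cu) = 0.1783/2 = 0.08915 mol → 5.67 g
Anode: 2H₂O → O₂ + 4H⁺ + 4e⁻ → n(O₂) = 0.1783/4 = 0.04458 mol → 1.07 L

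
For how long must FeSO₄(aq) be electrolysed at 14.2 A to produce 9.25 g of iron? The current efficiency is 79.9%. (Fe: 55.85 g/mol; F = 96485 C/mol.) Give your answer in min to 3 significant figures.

n(Fe) = 9.25 / 55.85 = 0.1656 mol
Fe²⁺ + 2e⁻ → Fe, so n(e⁻) = 2 × 0.1656 = 0.3312 mol
Q = 0.3312 × 96485 / 0.799 = 39990 C
t = Q / I = 39990 / 14.2 = 2816 s = 46.9 min

46.9 min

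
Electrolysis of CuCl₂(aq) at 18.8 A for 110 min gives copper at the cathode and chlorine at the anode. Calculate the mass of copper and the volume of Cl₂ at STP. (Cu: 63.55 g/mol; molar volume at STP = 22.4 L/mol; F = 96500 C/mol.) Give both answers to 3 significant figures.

40.9 g Cu; 14.4 L Cl₂

Q = 18.8 × 6600 = 1.241×10^5 C; n(e⁻) = 1.241×10^5 / 96500 = 1.286 mol
Cathode: Cu²⁺ + 2e⁻ → Cu → n(Cu) = 1.286/2 = 0.6430 mol → 40.9 g
Anode: 2Cl⁻ → Cl₂ + 2e⁻ → n(Cl₂) = 1.286/2 = 0.6430 mol → 14.4 L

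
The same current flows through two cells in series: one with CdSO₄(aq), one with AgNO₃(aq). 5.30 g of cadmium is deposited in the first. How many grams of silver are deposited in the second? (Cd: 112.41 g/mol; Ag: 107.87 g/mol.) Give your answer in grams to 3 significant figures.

n(Cd) = 5.30 / 112.41 = 0.04715 mol
Cd²⁺ + 2e⁻ → Cd, so n(e⁻) = 2 × 0.04715 = 0.09430 mol
Same current for the same time ⇒ same n(e⁻) = 0.09430 mol in both cells.
Ag⁺ + e⁻ → Ag, so n(Ag) = 0.09430 mol
m(Ag) = 0.09430 × 107.87 = 10.2 g

10.2 g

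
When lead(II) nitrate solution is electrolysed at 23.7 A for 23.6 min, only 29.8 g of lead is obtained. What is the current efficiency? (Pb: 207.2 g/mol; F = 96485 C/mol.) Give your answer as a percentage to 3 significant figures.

82.7%

Q = 23.7 × 1416 = 33560 C
n(e⁻) = 33560 / 96485 = 0.3478 mol
Pb²⁺ + 2e⁻ → Pb, so theoretical n(Pb) = 0.1739 mol → 36.03 g
Efficiency = 29.8 / 36.03 = 0.8271 = 82.7%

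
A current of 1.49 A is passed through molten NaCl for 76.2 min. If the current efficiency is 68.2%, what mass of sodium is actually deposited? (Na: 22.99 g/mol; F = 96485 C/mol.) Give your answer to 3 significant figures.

Q = 1.49 × 4572 = 6812 C
n(e⁻) = 6812 / 96485 = 0.07060 mol
Na⁺ + e⁻ → Na, so theoretical m(Na) = 0.07060 × 22.99 = 1.623 g
Actual mass = 68.2% × 1.623 = 1.11 g

1.11 g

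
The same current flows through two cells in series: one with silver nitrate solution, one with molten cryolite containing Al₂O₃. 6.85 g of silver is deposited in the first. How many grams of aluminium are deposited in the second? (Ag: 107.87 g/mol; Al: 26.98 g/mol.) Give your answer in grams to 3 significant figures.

n(Ag) = 6.85 / 107.87 = 0.06350 mol
Ag⁺ + e⁻ → Ag, so n(e⁻) = 0.06350 mol
Since the cells are in series, n(e⁻) in the Al cell is also 0.06350 mol.
Al³⁺ + 3e⁻ → Al, so n(Al) = 0.06350 / 3 = 0.02117 mol
m(Al) = 0.02117 × 26.98 = 0.571 g

0.571 g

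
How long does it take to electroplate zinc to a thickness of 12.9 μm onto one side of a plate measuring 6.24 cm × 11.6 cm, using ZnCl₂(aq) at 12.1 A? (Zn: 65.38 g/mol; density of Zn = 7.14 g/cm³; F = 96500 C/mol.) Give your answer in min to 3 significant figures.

2.71 min

Plated area = 6.24 × 11.6 = 72.38 cm²
Volume = 72.38 × 12.9×10⁻⁴ cm = 0.09337 cm³
m(Zn) = 0.09337 × 7.14 = 0.6667 g
n(Zn) = 0.6667 / 65.38 = 0.01020 mol; n(e⁻) = 2 × 0.01020 = 0.02040 mol
Q = 0.02040 × 96500 = 1969 C
t = 1969 / 12.1 = 162.7 s = 2.71 min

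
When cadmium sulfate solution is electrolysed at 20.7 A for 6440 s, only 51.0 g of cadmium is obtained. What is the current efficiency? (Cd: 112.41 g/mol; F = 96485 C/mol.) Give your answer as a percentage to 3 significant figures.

Q = 20.7 × 6440 = 1.333×10^5 C
n(e⁻) = 1.333×10^5 / 96485 = 1.382 mol
Cd²⁺ + 2e⁻ → Cd, so theoretical n(Cd) = 0.6910 mol → 77.68 g
Efficiency = 51.0 / 77.68 = 0.6565 = 65.7%

65.7%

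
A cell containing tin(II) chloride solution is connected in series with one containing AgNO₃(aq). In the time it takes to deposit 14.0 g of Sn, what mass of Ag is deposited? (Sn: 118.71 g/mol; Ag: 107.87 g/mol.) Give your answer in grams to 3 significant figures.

n(Sn) = 14.0 / 118.71 = 0.1179 mol
Sn²⁺ + 2e⁻ → Sn, so n(e⁻) = 2 × 0.1179 = 0.2358 mol
Same current for the same time ⇒ same n(e⁻) = 0.2358 mol in both cells.
Ag⁺ + e⁻ → Ag, so n(Ag) = 0.2358 mol
m(Ag) = 0.2358 × 107.87 = 25.4 g

25.4 g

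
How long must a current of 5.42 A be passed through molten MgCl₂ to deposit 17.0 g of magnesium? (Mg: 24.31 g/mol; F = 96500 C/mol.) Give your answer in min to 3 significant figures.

n(Mg) = 17.0 / 24.31 = 0.6993 mol
Mg²⁺ + 2e⁻ → Mg, so n(e⁻) = 2 × 0.6993 = 1.399 mol
Q = 1.399 × 96500 = 1.350×10^5 C
t = Q / I = 1.350×10^5 / 5.42 = 24910 s = 415 min

415 min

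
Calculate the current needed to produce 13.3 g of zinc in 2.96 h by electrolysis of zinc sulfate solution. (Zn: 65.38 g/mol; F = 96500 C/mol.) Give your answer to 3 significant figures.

n(Zn) = 13.3 / 65.38 = 0.2034 mol
Zn²⁺ + 2e⁻ → Zn, so n(e⁻) = 2 × 0.2034 = 0.4068 mol
Q = 0.4068 × 96500 = 39260 C
I = Q / t = 39260 / 10656 s = 3.68 A

3.68 A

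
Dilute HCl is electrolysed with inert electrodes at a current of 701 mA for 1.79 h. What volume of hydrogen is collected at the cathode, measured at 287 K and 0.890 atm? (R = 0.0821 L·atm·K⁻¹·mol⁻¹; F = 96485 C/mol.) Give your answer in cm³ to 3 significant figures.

Q = 0.701 A × 6444 s = 4517 C
n(e⁻) = Q/F = 4517/96485 = 0.04682 mol
2H⁺ + 2e⁻ → H₂, so n(H₂) = 0.04682 / 2 = 0.02341 mol
V = nRT/P = 0.02341 × 0.0821 × 287 / 0.890 = 0.6198 L
= 620 cm³

620 cm³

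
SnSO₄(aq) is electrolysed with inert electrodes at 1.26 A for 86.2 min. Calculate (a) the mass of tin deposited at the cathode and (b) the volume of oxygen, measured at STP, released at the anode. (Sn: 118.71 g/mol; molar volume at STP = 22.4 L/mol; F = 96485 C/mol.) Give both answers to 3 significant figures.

Q = 1.26 × 5172 = 6517 C; n(e⁻) = 6517 / 96485 = 0.06754 mol
Cathode: Sn²⁺ + 2e⁻ → Sn → n(Sn) = 0.06754/2 = 0.03377 mol → 4.01 g
Anode: 2H₂O → O₂ + 4H⁺ + 4e⁻ → n(O₂) = 0.06754/4 = 0.01689 mol → 0.378 L

4.01 g Sn; 0.378 L O₂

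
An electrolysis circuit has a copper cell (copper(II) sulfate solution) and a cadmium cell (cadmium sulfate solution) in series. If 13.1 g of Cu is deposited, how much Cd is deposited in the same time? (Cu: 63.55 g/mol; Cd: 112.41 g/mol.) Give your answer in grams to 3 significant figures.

n(Cu) = 13.1 / 63.55 = 0.2061 mol
Cu²⁺ + 2e⁻ → Cu, so n(e⁻) = 2 × 0.2061 = 0.4122 mol
In series, the same 0.4122 mol of electrons flows through the second cell.
Cd²⁺ + 2e⁻ → Cd, so n(Cd) = 0.4122 / 2 = 0.2061 mol
m(Cd) = 0.2061 × 112.41 = 23.2 g

23.2 g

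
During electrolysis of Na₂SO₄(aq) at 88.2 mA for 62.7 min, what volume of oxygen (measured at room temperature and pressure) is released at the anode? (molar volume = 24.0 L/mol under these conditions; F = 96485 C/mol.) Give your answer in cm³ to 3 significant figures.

20.6 cm³

Charge passed = 0.0882 × 3762 = 331.8 C
n(e⁻) = 331.8 / 96485 = 0.003439 mol
2H₂O → O₂ + 4H⁺ + 4e⁻, so n(O₂) = 0.003439 / 4 = 8.598×10^-4 mol
V = 8.598×10^-4 × 24.0 = 0.02064 L
= 20.6 cm³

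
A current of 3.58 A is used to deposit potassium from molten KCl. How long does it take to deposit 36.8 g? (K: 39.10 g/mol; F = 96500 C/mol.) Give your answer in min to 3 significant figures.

423 min

n(K) = 36.8 / 39.10 = 0.9412 mol
K⁺ + e⁻ → K, so n(e⁻) = 0.9412 mol
Q = 0.9412 × 96500 = 90830 C
t = Q / I = 90830 / 3.58 = 25370 s = 423 min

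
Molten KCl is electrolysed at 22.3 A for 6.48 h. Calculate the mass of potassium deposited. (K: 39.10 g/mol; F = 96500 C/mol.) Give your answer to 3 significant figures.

Q = 22.3 A × 23328 s = 5.202×10^5 C
n(e⁻) = Q/F = 5.202×10^5/96500 = 5.391 mol
K⁺ + e⁻ → K, so n(K) = 5.391 mol
m = 5.391 × 39.10 = 211 g

211 g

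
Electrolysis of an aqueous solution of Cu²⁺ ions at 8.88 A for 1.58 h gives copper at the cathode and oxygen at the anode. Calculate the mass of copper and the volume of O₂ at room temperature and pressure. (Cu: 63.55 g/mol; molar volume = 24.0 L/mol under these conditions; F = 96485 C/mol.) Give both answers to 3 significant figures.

Q = 8.88 × 5688 = 50510 C; n(e⁻) = 50510 / 96485 = 0.5235 mol
Cathode: Cu²⁺ + 2e⁻ → Cu → n(Cu) = 0.5235/2 = 0.2618 mol → 16.6 g
Anode: 2H₂O → O₂ + 4H⁺ + 4e⁻ → n(O₂) = 0.5235/4 = 0.1309 mol → 3.14 L

16.6 g Cu; 3.14 L O₂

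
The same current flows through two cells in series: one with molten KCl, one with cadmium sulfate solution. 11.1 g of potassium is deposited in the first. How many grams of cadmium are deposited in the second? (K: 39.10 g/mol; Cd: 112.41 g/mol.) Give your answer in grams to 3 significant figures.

16.0 g

n(K) = 11.1 / 39.10 = 0.2839 mol
K⁺ + e⁻ → K, so n(e⁻) = 0.2839 mol
In series, the same 0.2839 mol of electrons flows through the second cell.
Cd²⁺ + 2e⁻ → Cd, so n(Cd) = 0.2839 / 2 = 0.1420 mol
m(Cd) = 0.1420 × 112.41 = 16.0 g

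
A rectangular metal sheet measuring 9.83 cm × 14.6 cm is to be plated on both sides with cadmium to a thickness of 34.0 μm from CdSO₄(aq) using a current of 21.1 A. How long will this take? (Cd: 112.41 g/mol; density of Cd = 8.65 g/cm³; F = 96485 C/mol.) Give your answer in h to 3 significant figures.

Plated area = 2 × 9.83 × 14.6 = 287.0 cm²
Volume = 287.0 × 34.0×10⁻⁴ cm = 0.9758 cm³
m(Cd) = 0.9758 × 8.65 = 8.441 g
n(Cd) = 8.441 / 112.41 = 0.07509 mol; n(e⁻) = 2 × 0.07509 = 0.1502 mol
Q = 0.1502 × 96485 = 14490 C
t = 14490 / 21.1 = 686.7 s = 0.191 h

0.191 h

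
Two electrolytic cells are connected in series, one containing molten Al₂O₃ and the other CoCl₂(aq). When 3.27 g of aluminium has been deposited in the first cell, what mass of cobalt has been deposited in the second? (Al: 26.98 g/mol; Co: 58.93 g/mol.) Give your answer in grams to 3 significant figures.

10.7 g

n(Al) = 3.27 / 26.98 = 0.1212 mol
Al³⁺ + 3e⁻ → Al, so n(e⁻) = 3 × 0.1212 = 0.3636 mol
The cells are in series, so the same charge (and hence the same n(e⁻) = 0.3636 mol) passes through both.
Co²⁺ + 2e⁻ → Co, so n(Co) = 0.3636 / 2 = 0.1818 mol
m(Co) = 0.1818 × 58.93 = 10.7 g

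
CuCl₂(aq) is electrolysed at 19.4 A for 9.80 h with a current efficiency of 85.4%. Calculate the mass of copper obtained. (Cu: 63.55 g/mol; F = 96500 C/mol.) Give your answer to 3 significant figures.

192 g

Q = 19.4 × 35280 = 6.844×10^5 C
n(e⁻) = 6.844×10^5 / 96500 = 7.092 mol
Cu²⁺ + 2e⁻ → Cu, so theoretical m(Cu) = 3.546 × 63.55 = 225.3 g
Actual mass = 85.4% × 225.3 = 192 g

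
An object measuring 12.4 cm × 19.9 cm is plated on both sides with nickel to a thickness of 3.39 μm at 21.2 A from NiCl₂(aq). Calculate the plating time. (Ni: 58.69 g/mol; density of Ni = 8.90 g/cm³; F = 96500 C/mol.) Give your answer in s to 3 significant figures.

231 s

Plated area = 2 × 12.4 × 19.9 = 493.5 cm²
Volume = 493.5 × 3.39×10⁻⁴ cm = 0.1673 cm³
m(Ni) = 0.1673 × 8.90 = 1.489 g
n(Ni) = 1.489 / 58.69 = 0.02537 mol; n(e⁻) = 2 × 0.02537 = 0.05074 mol
Q = 0.05074 × 96500 = 4896 C
t = 4896 / 21.2 = 230.9 s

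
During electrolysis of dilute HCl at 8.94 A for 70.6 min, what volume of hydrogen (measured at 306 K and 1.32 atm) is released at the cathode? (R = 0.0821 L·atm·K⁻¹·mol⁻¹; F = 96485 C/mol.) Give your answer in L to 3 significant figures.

Charge passed = 8.94 × 4236 = 37870 C
n(e⁻) = Q/F = 37870/96485 = 0.3925 mol
2H⁺ + 2e⁻ → H₂, so n(H₂) = 0.3925 / 2 = 0.1963 mol
V = nRT/P = 0.1963 × 0.0821 × 306 / 1.32 = 3.736 L

3.74 L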